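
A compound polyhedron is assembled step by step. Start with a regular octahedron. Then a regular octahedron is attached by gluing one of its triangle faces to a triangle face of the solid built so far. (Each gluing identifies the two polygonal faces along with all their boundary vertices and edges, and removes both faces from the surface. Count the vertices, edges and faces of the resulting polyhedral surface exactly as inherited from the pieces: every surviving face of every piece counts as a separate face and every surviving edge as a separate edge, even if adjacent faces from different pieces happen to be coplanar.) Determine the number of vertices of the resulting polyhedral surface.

9

A regular octahedron: V=6, E=12, F=8.
Attach a regular octahedron (V=6, E=12, F=8) along a 3-gon: merge 3 vertices and 3 edges, delete both glued faces → V=9, E=21, F=14.
Check: V − E + F = 9 − 21 + 14 = 2.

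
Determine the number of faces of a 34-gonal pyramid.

35

A pyramid on an n-gon base has one n-gon and n triangles: V = 34 + 1 = 35, E = 2·34 = 68, F = 34 + 1 = 35.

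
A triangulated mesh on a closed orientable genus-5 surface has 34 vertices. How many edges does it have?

126

χ = 2 − 2·5 = -8, and every face is a triangle so 3F = 2E.
V − E + F = -8 with E = 3F/2 gives 34 − (3/2 − 1)·F = -8, so F = 84 and E = 126.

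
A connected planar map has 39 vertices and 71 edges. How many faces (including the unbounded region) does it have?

34

Euler's formula for a connected plane graph: V − E + F = 2, so F = 2 − 39 + 71 = 34.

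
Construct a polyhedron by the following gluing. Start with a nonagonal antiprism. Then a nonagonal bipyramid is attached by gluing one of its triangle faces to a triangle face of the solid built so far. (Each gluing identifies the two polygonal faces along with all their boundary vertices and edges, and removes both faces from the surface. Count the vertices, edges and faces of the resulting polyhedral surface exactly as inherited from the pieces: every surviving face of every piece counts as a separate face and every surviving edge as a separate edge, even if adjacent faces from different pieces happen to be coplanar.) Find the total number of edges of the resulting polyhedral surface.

A nonagonal antiprism: V=18, E=36, F=20.
Attach a nonagonal bipyramid (V=11, E=27, F=18) along a 3-gon: merge 3 vertices and 3 edges, delete both glued faces → V=26, E=60, F=36.
Check: V − E + F = 26 − 60 + 36 = 2.

60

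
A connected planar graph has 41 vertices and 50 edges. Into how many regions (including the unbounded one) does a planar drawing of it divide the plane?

Euler's formula for a connected plane graph: V − E + F = 2, so F = 2 − 41 + 50 = 11.

11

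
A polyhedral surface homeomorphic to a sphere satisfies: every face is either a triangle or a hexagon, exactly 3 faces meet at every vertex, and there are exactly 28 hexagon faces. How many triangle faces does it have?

Let x be the number of triangles; then F = 28 + x.
Edge–face incidences: 2E = 6·28 + 3·x = 168 + 3x.
Every vertex has degree 3, so 3V = 2E.
Euler: V − E + F = 2 ⇒ (2E)/3 − E + (28 + x) = 2.
Multiply by 6: 2·(2E) − 3·(2E) + 6·(28 + x) = 12, i.e. 168 + 6x − (168 + 3x) = 12.
Collecting terms: 3x = 12, so x = 4.
Then 2E = 168 + 3·4 = 180, so E = 90, V = 2E/3 = 60, F = 28 + 4 = 32.

4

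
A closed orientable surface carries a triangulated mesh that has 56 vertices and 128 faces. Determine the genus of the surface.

Every face is a triangle, so 2E = 3·128 = 384, giving E = 192.
χ = V − E + F = 56 − 192 + 128 = -8.
For a closed orientable surface χ = 2 − 2g, so g = (2 − (-8))/2 = 5.

5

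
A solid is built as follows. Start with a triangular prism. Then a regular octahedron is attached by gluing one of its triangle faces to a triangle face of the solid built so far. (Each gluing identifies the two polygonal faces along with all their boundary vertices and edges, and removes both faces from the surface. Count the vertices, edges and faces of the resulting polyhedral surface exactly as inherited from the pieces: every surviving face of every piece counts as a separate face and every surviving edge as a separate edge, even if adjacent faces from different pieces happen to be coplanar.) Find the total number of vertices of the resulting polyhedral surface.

9

A triangular prism: V=6, E=9, F=5.
Attach a regular octahedron (V=6, E=12, F=8) along a 3-gon: merge 3 vertices and 3 edges, delete both glued faces → V=9, E=18, F=11.
Check: V − E + F = 9 − 18 + 11 = 2.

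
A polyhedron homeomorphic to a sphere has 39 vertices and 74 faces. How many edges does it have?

Here V − E + F = 2.
E = V + F − (2) = 39 + 74 − (2) = 111.

111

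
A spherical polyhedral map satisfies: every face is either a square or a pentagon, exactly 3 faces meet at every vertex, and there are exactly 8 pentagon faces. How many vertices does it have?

Let x be the number of squares; then F = 8 + x.
Edge–face incidences: 2E = 5·8 + 4·x = 40 + 4x.
Every vertex has degree 3, so 3V = 2E.
Euler: V − E + F = 2 ⇒ (2E)/3 − E + (8 + x) = 2.
Multiply by 6: 2·(2E) − 3·(2E) + 6·(8 + x) = 12, i.e. 48 + 6x − (40 + 4x) = 12.
Collecting terms: 2x + 8 = 12, so 2x = 4, so x = 2.
Then 2E = 40 + 4·2 = 48, so E = 24, V = 2E/3 = 16, F = 8 + 2 = 10.

16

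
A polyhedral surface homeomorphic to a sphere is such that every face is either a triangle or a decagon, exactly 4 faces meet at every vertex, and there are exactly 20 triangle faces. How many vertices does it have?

Let x be the number of decagons; then F = 20 + x.
Edge–face incidences: 2E = 3·20 + 10·x = 60 + 10x.
Every vertex has degree 4, so 4V = 2E.
Euler: V − E + F = 2 ⇒ (2E)/4 − E + (20 + x) = 2.
Multiply by 8: 2·(2E) − 4·(2E) + 8·(20 + x) = 16, i.e. 160 + 8x − 2·(60 + 10x) = 16.
Collecting terms: −12x + 40 = 16, so −12x = −24, so x = 2.
Then 2E = 60 + 10·2 = 80, so E = 40, V = 2E/4 = 20, F = 20 + 2 = 22.

20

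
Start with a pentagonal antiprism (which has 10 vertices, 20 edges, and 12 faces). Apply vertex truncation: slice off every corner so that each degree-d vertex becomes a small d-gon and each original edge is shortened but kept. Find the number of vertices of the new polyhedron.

Truncation replaces each original edge-end by a new vertex, so V′ = 2E = 40.
Each original edge survives, and each old vertex of degree d contributes d new edges; summing degrees gives Σd = 2E, so E′ = E + 2E = 3E = 60.
Each original face survives and each original vertex becomes one new face: F′ = F + V = 22.

40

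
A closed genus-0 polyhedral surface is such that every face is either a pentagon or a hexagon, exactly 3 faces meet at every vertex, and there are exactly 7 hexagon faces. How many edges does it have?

51

Let x be the number of pentagons; then F = 7 + x.
Edge–face incidences: 2E = 6·7 + 5·x = 42 + 5x.
Every vertex has degree 3, so 3V = 2E.
Euler: V − E + F = 2 ⇒ (2E)/3 − E + (7 + x) = 2.
Multiply by 6: 2·(2E) − 3·(2E) + 6·(7 + x) = 12, i.e. 42 + 6x − (42 + 5x) = 12.
Collecting terms: x = 12.
Then 2E = 42 + 5·12 = 102, so E = 51, V = 2E/3 = 34, F = 7 + 12 = 19.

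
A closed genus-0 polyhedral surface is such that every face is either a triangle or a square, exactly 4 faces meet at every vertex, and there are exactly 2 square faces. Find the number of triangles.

8

Let x be the number of triangles; then F = 2 + x.
Edge–face incidences: 2E = 4·2 + 3·x = 8 + 3x.
Every vertex has degree 4, so 4V = 2E.
Euler: V − E + F = 2 ⇒ (2E)/4 − E + (2 + x) = 2.
Multiply by 8: 2·(2E) − 4·(2E) + 8·(2 + x) = 16, i.e. 16 + 8x − 2·(8 + 3x) = 16.
Collecting terms: 2x = 16, so x = 8.
Then 2E = 8 + 3·8 = 32, so E = 16, V = 2E/4 = 8, F = 2 + 8 = 10.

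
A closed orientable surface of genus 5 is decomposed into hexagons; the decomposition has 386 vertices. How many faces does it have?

197

χ = 2 − 2·5 = -8, and every face is a hexagon so 6F = 2E.
V − E + F = -8 with E = 6F/2 gives 386 − (6/2 − 1)·F = -8, so F = 197 and E = 591.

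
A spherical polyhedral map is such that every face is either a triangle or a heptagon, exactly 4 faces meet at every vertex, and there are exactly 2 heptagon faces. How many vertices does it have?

14

Let x be the number of triangles; then F = 2 + x.
Edge–face incidences: 2E = 7·2 + 3·x = 14 + 3x.
Every vertex has degree 4, so 4V = 2E.
Euler: V − E + F = 2 ⇒ (2E)/4 − E + (2 + x) = 2.
Multiply by 8: 2·(2E) − 4·(2E) + 8·(2 + x) = 16, i.e. 16 + 8x − 2·(14 + 3x) = 16.
Collecting terms: 2x − 12 = 16, so 2x = 28, so x = 14.
Then 2E = 14 + 3·14 = 56, so E = 28, V = 2E/4 = 14, F = 2 + 14 = 16.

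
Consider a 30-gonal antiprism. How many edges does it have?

120

An antiprism on an n-gon has two n-gon caps and 2n triangles: V = 2·30 = 60, E = 4·30 = 120, F = 2·30 + 2 = 62.
Check: V − E + F = 60 − 120 + 62 = 2.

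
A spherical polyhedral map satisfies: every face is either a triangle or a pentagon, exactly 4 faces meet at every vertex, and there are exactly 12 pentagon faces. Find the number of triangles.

20

Let x be the number of triangles; then F = 12 + x.
Edge–face incidences: 2E = 5·12 + 3·x = 60 + 3x.
Every vertex has degree 4, so 4V = 2E.
Euler: V − E + F = 2 ⇒ (2E)/4 − E + (12 + x) = 2.
Multiply by 8: 2·(2E) − 4·(2E) + 8·(12 + x) = 16, i.e. 96 + 8x − 2·(60 + 3x) = 16.
Collecting terms: 2x − 24 = 16, so 2x = 40, so x = 20.
Then 2E = 60 + 3·20 = 120, so E = 60, V = 2E/4 = 30, F = 12 + 20 = 32.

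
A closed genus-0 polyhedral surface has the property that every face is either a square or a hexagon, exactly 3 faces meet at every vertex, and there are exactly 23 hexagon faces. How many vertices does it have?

54

Let x be the number of squares; then F = 23 + x.
Edge–face incidences: 2E = 6·23 + 4·x = 138 + 4x.
Every vertex has degree 3, so 3V = 2E.
Euler: V − E + F = 2 ⇒ (2E)/3 − E + (23 + x) = 2.
Multiply by 6: 2·(2E) − 3·(2E) + 6·(23 + x) = 12, i.e. 138 + 6x − (138 + 4x) = 12.
Collecting terms: 2x = 12, so x = 6.
Then 2E = 138 + 4·6 = 162, so E = 81, V = 2E/3 = 54, F = 23 + 6 = 29.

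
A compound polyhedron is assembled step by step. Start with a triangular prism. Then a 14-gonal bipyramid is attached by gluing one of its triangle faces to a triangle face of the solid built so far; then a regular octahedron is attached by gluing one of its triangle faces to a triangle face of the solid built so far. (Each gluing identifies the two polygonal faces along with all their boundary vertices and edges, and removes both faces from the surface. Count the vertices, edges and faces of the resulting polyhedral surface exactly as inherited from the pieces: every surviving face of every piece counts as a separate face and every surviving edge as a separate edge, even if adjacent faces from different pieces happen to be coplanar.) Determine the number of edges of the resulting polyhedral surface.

57

A triangular prism: V=6, E=9, F=5.
Attach a 14-gonal bipyramid (V=16, E=42, F=28) along a 3-gon: merge 3 vertices and 3 edges, delete both glued faces → V=19, E=48, F=31.
Attach a regular octahedron (V=6, E=12, F=8) along a 3-gon: merge 3 vertices and 3 edges, delete both glued faces → V=22, E=57, F=37.
Check: V − E + F = 22 − 57 + 37 = 2.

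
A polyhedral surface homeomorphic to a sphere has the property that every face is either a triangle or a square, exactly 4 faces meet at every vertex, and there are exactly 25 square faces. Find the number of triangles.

Let x be the number of triangles; then F = 25 + x.
Edge–face incidences: 2E = 4·25 + 3·x = 100 + 3x.
Every vertex has degree 4, so 4V = 2E.
Euler: V − E + F = 2 ⇒ (2E)/4 − E + (25 + x) = 2.
Multiply by 8: 2·(2E) − 4·(2E) + 8·(25 + x) = 16, i.e. 200 + 8x − 2·(100 + 3x) = 16.
Collecting terms: 2x = 16, so x = 8.
Then 2E = 100 + 3·8 = 124, so E = 62, V = 2E/4 = 31, F = 25 + 8 = 33.

8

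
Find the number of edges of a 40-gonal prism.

120

A prism on an n-gon has two n-gon bases and n rectangular sides: V = 2·40 = 80, E = 3·40 = 120, F = 40 + 2 = 42.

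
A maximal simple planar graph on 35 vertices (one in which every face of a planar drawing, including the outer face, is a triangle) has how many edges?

In a plane triangulation 3F = 2E and V − E + F = 2, so E = 3V − 6 = 3·35 − 6 = 99.

99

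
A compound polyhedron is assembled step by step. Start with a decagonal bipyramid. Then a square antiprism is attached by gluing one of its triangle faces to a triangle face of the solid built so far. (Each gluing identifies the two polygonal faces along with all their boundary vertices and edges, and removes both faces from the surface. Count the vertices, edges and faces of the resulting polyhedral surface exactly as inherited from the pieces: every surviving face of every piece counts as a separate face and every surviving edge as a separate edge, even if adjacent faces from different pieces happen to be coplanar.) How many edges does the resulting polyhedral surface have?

A decagonal bipyramid: V=12, E=30, F=20.
Attach a square antiprism (V=8, E=16, F=10) along a 3-gon: merge 3 vertices and 3 edges, delete both glued faces → V=17, E=43, F=28.
Check: V − E + F = 17 − 43 + 28 = 2.

43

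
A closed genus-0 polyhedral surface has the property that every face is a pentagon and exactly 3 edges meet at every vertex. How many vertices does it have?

Each face has 5 edges and each edge borders two faces, so 2E = 5F.
Each vertex has degree 3, so 3V = 2E and hence V = 5F/3.
Euler: V − E + F = 2 ⇒ (5F/3) − (5F/2) + F = 2.
Multiply by 6: (10 − 15 + 6)F = 12, i.e. 1F = 12.
So F = 12, E = 5·12/2 = 30, V = 5·12/3 = 20.

20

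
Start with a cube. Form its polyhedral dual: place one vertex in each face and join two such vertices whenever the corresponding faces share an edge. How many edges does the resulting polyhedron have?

12

The base solid has V = 8, E = 12, F = 6.
The dual swaps V and F and preserves E: V′ = F = 6, E′ = E = 12, F′ = V = 8.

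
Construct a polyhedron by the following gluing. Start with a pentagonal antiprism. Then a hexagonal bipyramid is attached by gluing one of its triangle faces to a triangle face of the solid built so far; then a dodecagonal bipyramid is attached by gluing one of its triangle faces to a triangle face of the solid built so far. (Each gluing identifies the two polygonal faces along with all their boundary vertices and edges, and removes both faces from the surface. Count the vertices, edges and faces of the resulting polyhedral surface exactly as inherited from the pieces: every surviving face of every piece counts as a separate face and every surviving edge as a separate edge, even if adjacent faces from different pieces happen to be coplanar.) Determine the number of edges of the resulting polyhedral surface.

A pentagonal antiprism: V=10, E=20, F=12.
Attach a hexagonal bipyramid (V=8, E=18, F=12) along a 3-gon: merge 3 vertices and 3 edges, delete both glued faces → V=15, E=35, F=22.
Attach a dodecagonal bipyramid (V=14, E=36, F=24) along a 3-gon: merge 3 vertices and 3 edges, delete both glued faces → V=26, E=68, F=44.
Check: V − E + F = 26 − 68 + 44 = 2.

68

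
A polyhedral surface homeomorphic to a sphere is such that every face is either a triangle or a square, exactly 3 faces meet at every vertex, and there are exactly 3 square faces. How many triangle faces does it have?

Let x be the number of triangles; then F = 3 + x.
Edge–face incidences: 2E = 4·3 + 3·x = 12 + 3x.
Every vertex has degree 3, so 3V = 2E.
Euler: V − E + F = 2 ⇒ (2E)/3 − E + (3 + x) = 2.
Multiply by 6: 2·(2E) − 3·(2E) + 6·(3 + x) = 12, i.e. 18 + 6x − (12 + 3x) = 12.
Collecting terms: 3x + 6 = 12, so 3x = 6, so x = 2.
Then 2E = 12 + 3·2 = 18, so E = 9, V = 2E/3 = 6, F = 3 + 2 = 5.

2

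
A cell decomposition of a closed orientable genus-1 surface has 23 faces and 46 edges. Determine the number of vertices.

23

For a closed orientable surface of genus 1, χ = 2 − 2·1 = 0.
V = 0 + E − F = 0 + 46 − 23 = 23.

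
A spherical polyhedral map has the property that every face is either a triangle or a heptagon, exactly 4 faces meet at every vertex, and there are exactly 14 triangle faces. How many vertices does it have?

14

Let x be the number of heptagons; then F = 14 + x.
Edge–face incidences: 2E = 3·14 + 7·x = 42 + 7x.
Every vertex has degree 4, so 4V = 2E.
Euler: V − E + F = 2 ⇒ (2E)/4 − E + (14 + x) = 2.
Multiply by 8: 2·(2E) − 4·(2E) + 8·(14 + x) = 16, i.e. 112 + 8x − 2·(42 + 7x) = 16.
Collecting terms: −6x + 28 = 16, so −6x = −12, so x = 2.
Then 2E = 42 + 7·2 = 56, so E = 28, V = 2E/4 = 14, F = 14 + 2 = 16.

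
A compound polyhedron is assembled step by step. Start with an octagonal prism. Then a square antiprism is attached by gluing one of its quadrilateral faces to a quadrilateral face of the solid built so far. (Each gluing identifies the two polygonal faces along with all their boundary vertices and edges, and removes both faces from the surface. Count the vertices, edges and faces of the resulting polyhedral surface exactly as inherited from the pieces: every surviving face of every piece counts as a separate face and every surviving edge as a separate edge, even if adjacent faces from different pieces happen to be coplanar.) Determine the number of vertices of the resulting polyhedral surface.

20

An octagonal prism: V=16, E=24, F=10.
Attach a square antiprism (V=8, E=16, F=10) along a 4-gon: merge 4 vertices and 4 edges, delete both glued faces → V=20, E=36, F=18.
Check: V − E + F = 20 − 36 + 18 = 2.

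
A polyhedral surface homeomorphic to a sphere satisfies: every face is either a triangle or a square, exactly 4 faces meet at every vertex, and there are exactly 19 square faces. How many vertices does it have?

25

Let x be the number of triangles; then F = 19 + x.
Edge–face incidences: 2E = 4·19 + 3·x = 76 + 3x.
Every vertex has degree 4, so 4V = 2E.
Euler: V − E + F = 2 ⇒ (2E)/4 − E + (19 + x) = 2.
Multiply by 8: 2·(2E) − 4·(2E) + 8·(19 + x) = 16, i.e. 152 + 8x − 2·(76 + 3x) = 16.
Collecting terms: 2x = 16, so x = 8.
Then 2E = 76 + 3·8 = 100, so E = 50, V = 2E/4 = 25, F = 19 + 8 = 27.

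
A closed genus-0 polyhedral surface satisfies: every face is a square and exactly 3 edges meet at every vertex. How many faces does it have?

6

Each face has 4 edges and each edge borders two faces, so 2E = 4F.
Each vertex has degree 3, so 3V = 2E and hence V = 4F/3.
Euler: V − E + F = 2 ⇒ (4F/3) − (4F/2) + F = 2.
Multiply by 6: (8 − 12 + 6)F = 12, i.e. 2F = 12.
So F = 6, E = 4·6/2 = 12, V = 4·6/3 = 8.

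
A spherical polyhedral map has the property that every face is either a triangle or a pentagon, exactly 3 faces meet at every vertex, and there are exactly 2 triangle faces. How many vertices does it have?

12

Let x be the number of pentagons; then F = 2 + x.
Edge–face incidences: 2E = 3·2 + 5·x = 6 + 5x.
Every vertex has degree 3, so 3V = 2E.
Euler: V − E + F = 2 ⇒ (2E)/3 − E + (2 + x) = 2.
Multiply by 6: 2·(2E) − 3·(2E) + 6·(2 + x) = 12, i.e. 12 + 6x − (6 + 5x) = 12.
Collecting terms: x + 6 = 12, so x = 6.
Then 2E = 6 + 5·6 = 36, so E = 18, V = 2E/3 = 12, F = 2 + 6 = 8.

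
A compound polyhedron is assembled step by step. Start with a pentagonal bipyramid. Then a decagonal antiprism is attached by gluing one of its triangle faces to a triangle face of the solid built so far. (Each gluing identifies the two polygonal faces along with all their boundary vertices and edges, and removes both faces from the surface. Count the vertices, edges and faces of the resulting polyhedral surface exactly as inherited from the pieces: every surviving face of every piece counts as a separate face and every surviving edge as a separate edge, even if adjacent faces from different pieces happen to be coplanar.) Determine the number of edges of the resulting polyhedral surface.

A pentagonal bipyramid: V=7, E=15, F=10.
Attach a decagonal antiprism (V=20, E=40, F=22) along a 3-gon: merge 3 vertices and 3 edges, delete both glued faces → V=24, E=52, F=30.
Check: V − E + F = 24 − 52 + 30 = 2.

52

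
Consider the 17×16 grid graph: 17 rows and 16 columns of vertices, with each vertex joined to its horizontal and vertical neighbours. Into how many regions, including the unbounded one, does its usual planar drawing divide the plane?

241

The grid has V = 17·16 = 272 vertices and E = 17·15 + 16·16 = 511 edges.
F = 2 − V + E = 2 − 272 + 511 = 241.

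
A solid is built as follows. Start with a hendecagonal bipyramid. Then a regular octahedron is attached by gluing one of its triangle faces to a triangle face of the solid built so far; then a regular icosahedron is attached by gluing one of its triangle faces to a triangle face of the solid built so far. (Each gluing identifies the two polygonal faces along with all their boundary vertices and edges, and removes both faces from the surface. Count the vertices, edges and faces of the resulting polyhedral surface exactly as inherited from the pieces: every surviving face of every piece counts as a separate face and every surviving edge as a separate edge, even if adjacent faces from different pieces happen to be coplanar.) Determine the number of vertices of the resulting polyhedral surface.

A hendecagonal bipyramid: V=13, E=33, F=22.
Attach a regular octahedron (V=6, E=12, F=8) along a 3-gon: merge 3 vertices and 3 edges, delete both glued faces → V=16, E=42, F=28.
Attach a regular icosahedron (V=12, E=30, F=20) along a 3-gon: merge 3 vertices and 3 edges, delete both glued faces → V=25, E=69, F=46.
Check: V − E + F = 25 − 69 + 46 = 2.

25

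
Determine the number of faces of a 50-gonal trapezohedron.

The n-trapezohedron (dual of the n-antiprism) has V = 2·50 + 2 = 102, E = 4·50 = 200, F = 2·50 = 100.
Check: V − E + F = 102 − 200 + 100 = 2.

100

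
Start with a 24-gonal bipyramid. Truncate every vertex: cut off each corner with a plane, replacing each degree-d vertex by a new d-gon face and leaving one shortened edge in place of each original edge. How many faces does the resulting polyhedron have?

74

The base solid has V = 26, E = 72, F = 48.
Truncation replaces each original edge-end by a new vertex, so V′ = 2E = 144.
Each original edge survives, and each old vertex of degree d contributes d new edges; summing degrees gives Σd = 2E, so E′ = E + 2E = 3E = 216.
Each original face survives and each original vertex becomes one new face: F′ = F + V = 74.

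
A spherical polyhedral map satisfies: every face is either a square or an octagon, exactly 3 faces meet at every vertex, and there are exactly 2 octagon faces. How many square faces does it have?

Let x be the number of squares; then F = 2 + x.
Edge–face incidences: 2E = 8·2 + 4·x = 16 + 4x.
Every vertex has degree 3, so 3V = 2E.
Euler: V − E + F = 2 ⇒ (2E)/3 − E + (2 + x) = 2.
Multiply by 6: 2·(2E) − 3·(2E) + 6·(2 + x) = 12, i.e. 12 + 6x − (16 + 4x) = 12.
Collecting terms: 2x − 4 = 12, so 2x = 16, so x = 8.
Then 2E = 16 + 4·8 = 48, so E = 24, V = 2E/3 = 16, F = 2 + 8 = 10.

8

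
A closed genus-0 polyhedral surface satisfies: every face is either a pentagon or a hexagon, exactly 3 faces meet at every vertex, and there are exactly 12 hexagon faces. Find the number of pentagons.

12

Let x be the number of pentagons; then F = 12 + x.
Edge–face incidences: 2E = 6·12 + 5·x = 72 + 5x.
Every vertex has degree 3, so 3V = 2E.
Euler: V − E + F = 2 ⇒ (2E)/3 − E + (12 + x) = 2.
Multiply by 6: 2·(2E) − 3·(2E) + 6·(12 + x) = 12, i.e. 72 + 6x − (72 + 5x) = 12.
Collecting terms: x = 12.
Then 2E = 72 + 5·12 = 132, so E = 66, V = 2E/3 = 44, F = 12 + 12 = 24.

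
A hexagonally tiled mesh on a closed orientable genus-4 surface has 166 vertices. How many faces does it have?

χ = 2 − 2·4 = -6, and every face is a hexagon so 6F = 2E.
V − E + F = -6 with E = 6F/2 gives 166 − (6/2 − 1)·F = -6, so F = 86 and E = 258.

86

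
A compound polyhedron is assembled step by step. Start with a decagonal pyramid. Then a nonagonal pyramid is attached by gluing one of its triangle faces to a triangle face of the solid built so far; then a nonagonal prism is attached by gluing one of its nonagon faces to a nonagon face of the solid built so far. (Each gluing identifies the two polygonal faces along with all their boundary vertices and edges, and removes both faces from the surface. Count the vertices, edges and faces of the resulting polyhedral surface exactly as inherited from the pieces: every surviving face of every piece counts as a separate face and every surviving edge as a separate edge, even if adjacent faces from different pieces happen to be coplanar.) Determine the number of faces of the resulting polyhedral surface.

28

A decagonal pyramid: V=11, E=20, F=11.
Attach a nonagonal pyramid (V=10, E=18, F=10) along a 3-gon: merge 3 vertices and 3 edges, delete both glued faces → V=18, E=35, F=19.
Attach a nonagonal prism (V=18, E=27, F=11) along a 9-gon: merge 9 vertices and 9 edges, delete both glued faces → V=27, E=53, F=28.
Check: V − E + F = 27 − 53 + 28 = 2.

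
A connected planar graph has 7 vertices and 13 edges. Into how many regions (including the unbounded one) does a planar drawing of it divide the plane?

8

Euler's formula for a connected plane graph: V − E + F = 2, so F = 2 − 7 + 13 = 8.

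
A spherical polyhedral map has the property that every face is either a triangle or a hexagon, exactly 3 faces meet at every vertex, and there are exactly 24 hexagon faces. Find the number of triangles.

Let x be the number of triangles; then F = 24 + x.
Edge–face incidences: 2E = 6·24 + 3·x = 144 + 3x.
Every vertex has degree 3, so 3V = 2E.
Euler: V − E + F = 2 ⇒ (2E)/3 − E + (24 + x) = 2.
Multiply by 6: 2·(2E) − 3·(2E) + 6·(24 + x) = 12, i.e. 144 + 6x − (144 + 3x) = 12.
Collecting terms: 3x = 12, so x = 4.
Then 2E = 144 + 3·4 = 156, so E = 78, V = 2E/3 = 52, F = 24 + 4 = 28.

4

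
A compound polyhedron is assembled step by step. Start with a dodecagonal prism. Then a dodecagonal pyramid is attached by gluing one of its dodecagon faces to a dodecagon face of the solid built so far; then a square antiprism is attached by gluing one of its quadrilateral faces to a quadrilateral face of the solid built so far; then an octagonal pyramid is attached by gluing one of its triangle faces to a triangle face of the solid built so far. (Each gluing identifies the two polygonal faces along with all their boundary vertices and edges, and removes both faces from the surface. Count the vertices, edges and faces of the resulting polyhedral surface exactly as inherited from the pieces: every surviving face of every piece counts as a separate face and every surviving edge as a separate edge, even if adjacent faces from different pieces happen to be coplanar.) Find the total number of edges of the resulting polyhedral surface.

A dodecagonal prism: V=24, E=36, F=14.
Attach a dodecagonal pyramid (V=13, E=24, F=13) along a 12-gon: merge 12 vertices and 12 edges, delete both glued faces → V=25, E=48, F=25.
Attach a square antiprism (V=8, E=16, F=10) along a 4-gon: merge 4 vertices and 4 edges, delete both glued faces → V=29, E=60, F=33.
Attach an octagonal pyramid (V=9, E=16, F=9) along a 3-gon: merge 3 vertices and 3 edges, delete both glued faces → V=35, E=73, F=40.
Check: V − E + F = 35 − 73 + 40 = 2.

73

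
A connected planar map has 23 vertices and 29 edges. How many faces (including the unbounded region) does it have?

Euler's formula for a connected plane graph: V − E + F = 2, so F = 2 − 23 + 29 = 8.

8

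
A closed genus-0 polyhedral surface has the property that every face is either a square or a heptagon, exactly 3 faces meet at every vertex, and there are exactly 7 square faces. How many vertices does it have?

Let x be the number of heptagons; then F = 7 + x.
Edge–face incidences: 2E = 4·7 + 7·x = 28 + 7x.
Every vertex has degree 3, so 3V = 2E.
Euler: V − E + F = 2 ⇒ (2E)/3 − E + (7 + x) = 2.
Multiply by 6: 2·(2E) − 3·(2E) + 6·(7 + x) = 12, i.e. 42 + 6x − (28 + 7x) = 12.
Collecting terms: −x + 14 = 12, so −x = −2, so x = 2.
Then 2E = 28 + 7·2 = 42, so E = 21, V = 2E/3 = 14, F = 7 + 2 = 9.

14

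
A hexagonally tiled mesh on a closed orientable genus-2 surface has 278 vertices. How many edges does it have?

χ = 2 − 2·2 = -2, and every face is a hexagon so 6F = 2E.
V − E + F = -2 with E = 6F/2 gives 278 − (6/2 − 1)·F = -2, so F = 140 and E = 420.

420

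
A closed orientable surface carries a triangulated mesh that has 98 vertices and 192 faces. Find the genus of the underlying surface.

Every face is a triangle, so 2E = 3·192 = 576, giving E = 288.
χ = V − E + F = 98 − 288 + 192 = 2.
For a closed orientable surface χ = 2 − 2g, so g = (2 − (2))/2 = 0.

0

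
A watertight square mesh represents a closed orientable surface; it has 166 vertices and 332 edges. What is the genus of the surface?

1

Every face is a square and each edge borders two faces, so 4F = 2·332, giving F = 166.
χ = V − E + F = 166 − 332 + 166 = 0.
For a closed orientable surface χ = 2 − 2g, so g = (2 − (0))/2 = 1.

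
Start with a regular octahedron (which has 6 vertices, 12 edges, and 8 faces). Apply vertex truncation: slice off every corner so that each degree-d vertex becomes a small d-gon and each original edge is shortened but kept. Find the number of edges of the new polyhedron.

Truncation replaces each original edge-end by a new vertex, so V′ = 2E = 24.
Each original edge survives, and each old vertex of degree d contributes d new edges; summing degrees gives Σd = 2E, so E′ = E + 2E = 3E = 36.
Each original face survives and each original vertex becomes one new face: F′ = F + V = 14.

36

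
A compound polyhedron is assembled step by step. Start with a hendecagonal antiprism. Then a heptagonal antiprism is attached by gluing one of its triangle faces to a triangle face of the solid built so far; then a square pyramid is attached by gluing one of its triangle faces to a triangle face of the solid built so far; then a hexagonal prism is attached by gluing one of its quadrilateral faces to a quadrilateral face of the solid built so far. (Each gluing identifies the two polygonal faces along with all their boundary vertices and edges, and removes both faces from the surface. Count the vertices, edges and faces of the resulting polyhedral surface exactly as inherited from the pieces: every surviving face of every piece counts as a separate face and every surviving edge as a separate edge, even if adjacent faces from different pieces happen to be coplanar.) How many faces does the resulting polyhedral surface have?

47

A hendecagonal antiprism: V=22, E=44, F=24.
Attach a heptagonal antiprism (V=14, E=28, F=16) along a 3-gon: merge 3 vertices and 3 edges, delete both glued faces → V=33, E=69, F=38.
Attach a square pyramid (V=5, E=8, F=5) along a 3-gon: merge 3 vertices and 3 edges, delete both glued faces → V=35, E=74, F=41.
Attach a hexagonal prism (V=12, E=18, F=8) along a 4-gon: merge 4 vertices and 4 edges, delete both glued faces → V=43, E=88, F=47.
Check: V − E + F = 43 − 88 + 47 = 2.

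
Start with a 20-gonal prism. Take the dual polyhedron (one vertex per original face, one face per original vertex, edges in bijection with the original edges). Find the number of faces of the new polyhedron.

The base solid has V = 40, E = 60, F = 22.
The dual swaps V and F and preserves E: V′ = F = 22, E′ = E = 60, F′ = V = 40.

40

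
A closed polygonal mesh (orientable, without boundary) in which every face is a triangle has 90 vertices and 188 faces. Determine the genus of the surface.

3

Every face is a triangle, so 2E = 3·188 = 564, giving E = 282.
χ = V − E + F = 90 − 282 + 188 = -4.
For a closed orientable surface χ = 2 − 2g, so g = (2 − (-4))/2 = 3.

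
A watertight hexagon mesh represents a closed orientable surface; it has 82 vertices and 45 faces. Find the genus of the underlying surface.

Every face is a hexagon, so 2E = 6·45 = 270, giving E = 135.
χ = V − E + F = 82 − 135 + 45 = -8.
For a closed orientable surface χ = 2 − 2g, so g = (2 − (-8))/2 = 5.

5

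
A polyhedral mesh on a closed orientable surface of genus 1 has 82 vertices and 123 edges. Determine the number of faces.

For a closed orientable surface of genus 1, χ = 2 − 2·1 = 0.
F = 0 − V + E = 0 − 82 + 123 = 41.

41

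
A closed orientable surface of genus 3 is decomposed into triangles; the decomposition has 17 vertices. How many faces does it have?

42

χ = 2 − 2·3 = -4, and every face is a triangle so 3F = 2E.
V − E + F = -4 with E = 3F/2 gives 17 − (3/2 − 1)·F = -4, so F = 42 and E = 63.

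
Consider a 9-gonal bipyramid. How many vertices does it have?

11

A bipyramid over an n-gon has 2n triangular faces and n + 2 vertices: V = 9 + 2 = 11, E = 3·9 = 27, F = 2·9 = 18.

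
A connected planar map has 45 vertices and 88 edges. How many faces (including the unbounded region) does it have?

45

Euler's formula for a connected plane graph: V − E + F = 2, so F = 2 − 45 + 88 = 45.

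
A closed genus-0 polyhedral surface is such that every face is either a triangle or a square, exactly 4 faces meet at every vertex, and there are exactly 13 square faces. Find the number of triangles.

Let x be the number of triangles; then F = 13 + x.
Edge–face incidences: 2E = 4·13 + 3·x = 52 + 3x.
Every vertex has degree 4, so 4V = 2E.
Euler: V − E + F = 2 ⇒ (2E)/4 − E + (13 + x) = 2.
Multiply by 8: 2·(2E) − 4·(2E) + 8·(13 + x) = 16, i.e. 104 + 8x − 2·(52 + 3x) = 16.
Collecting terms: 2x = 16, so x = 8.
Then 2E = 52 + 3·8 = 76, so E = 38, V = 2E/4 = 19, F = 13 + 8 = 21.

8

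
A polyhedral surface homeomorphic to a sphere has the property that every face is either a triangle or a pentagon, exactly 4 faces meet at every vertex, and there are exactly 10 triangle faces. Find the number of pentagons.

Let x be the number of pentagons; then F = 10 + x.
Edge–face incidences: 2E = 3·10 + 5·x = 30 + 5x.
Every vertex has degree 4, so 4V = 2E.
Euler: V − E + F = 2 ⇒ (2E)/4 − E + (10 + x) = 2.
Multiply by 8: 2·(2E) − 4·(2E) + 8·(10 + x) = 16, i.e. 80 + 8x − 2·(30 + 5x) = 16.
Collecting terms: −2x + 20 = 16, so −2x = −4, so x = 2.
Then 2E = 30 + 5·2 = 40, so E = 20, V = 2E/4 = 10, F = 10 + 2 = 12.

2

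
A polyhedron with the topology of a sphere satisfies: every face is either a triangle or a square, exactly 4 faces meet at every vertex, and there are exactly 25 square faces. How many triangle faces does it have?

8

Let x be the number of triangles; then F = 25 + x.
Edge–face incidences: 2E = 4·25 + 3·x = 100 + 3x.
Every vertex has degree 4, so 4V = 2E.
Euler: V − E + F = 2 ⇒ (2E)/4 − E + (25 + x) = 2.
Multiply by 8: 2·(2E) − 4·(2E) + 8·(25 + x) = 16, i.e. 200 + 8x − 2·(100 + 3x) = 16.
Collecting terms: 2x = 16, so x = 8.
Then 2E = 100 + 3·8 = 124, so E = 62, V = 2E/4 = 31, F = 25 + 8 = 33.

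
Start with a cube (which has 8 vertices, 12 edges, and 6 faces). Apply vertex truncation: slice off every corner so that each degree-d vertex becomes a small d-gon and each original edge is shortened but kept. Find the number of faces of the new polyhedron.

Truncation replaces each original edge-end by a new vertex, so V′ = 2E = 24.
Each original edge survives, and each old vertex of degree d contributes d new edges; summing degrees gives Σd = 2E, so E′ = E + 2E = 3E = 36.
Each original face survives and each original vertex becomes one new face: F′ = F + V = 14.

14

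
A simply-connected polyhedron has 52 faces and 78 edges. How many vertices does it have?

Here V − E + F = 2.
V = 2 + E − F = 2 + 78 − 52 = 28.

28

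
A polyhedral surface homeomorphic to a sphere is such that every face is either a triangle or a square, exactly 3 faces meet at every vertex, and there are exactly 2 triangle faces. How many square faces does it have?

Let x be the number of squares; then F = 2 + x.
Edge–face incidences: 2E = 3·2 + 4·x = 6 + 4x.
Every vertex has degree 3, so 3V = 2E.
Euler: V − E + F = 2 ⇒ (2E)/3 − E + (2 + x) = 2.
Multiply by 6: 2·(2E) − 3·(2E) + 6·(2 + x) = 12, i.e. 12 + 6x − (6 + 4x) = 12.
Collecting terms: 2x + 6 = 12, so 2x = 6, so x = 3.
Then 2E = 6 + 4·3 = 18, so E = 9, V = 2E/3 = 6, F = 2 + 3 = 5.

3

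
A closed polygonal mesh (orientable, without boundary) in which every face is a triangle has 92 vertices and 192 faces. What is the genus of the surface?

Every face is a triangle, so 2E = 3·192 = 576, giving E = 288.
χ = V − E + F = 92 − 288 + 192 = -4.
For a closed orientable surface χ = 2 − 2g, so g = (2 − (-4))/2 = 3.

3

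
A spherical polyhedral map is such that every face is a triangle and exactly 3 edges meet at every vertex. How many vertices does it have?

Each face has 3 edges and each edge borders two faces, so 2E = 3F.
Each vertex has degree 3, so 3V = 2E and hence V = 3F/3.
Euler: V − E + F = 2 ⇒ (3F/3) − (3F/2) + F = 2.
Multiply by 6: (6 − 9 + 6)F = 12, i.e. 3F = 12.
So F = 4, E = 3·4/2 = 6, V = 3·4/3 = 4.

4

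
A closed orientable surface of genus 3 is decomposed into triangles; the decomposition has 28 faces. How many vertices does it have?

10

χ = 2 − 2·3 = -4, and every face is a triangle so 3F = 2E.
E = 3·28/2 = 42. Then V = -4 + E − F = -4 + 42 − 28 = 10.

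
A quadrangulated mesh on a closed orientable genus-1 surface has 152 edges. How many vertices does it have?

76

χ = 2 − 2·1 = 0, and every face is a square so 4F = 2E.
F = 2E/4 = 76. Then V = 0 + E − F = 0 + 152 − 76 = 76.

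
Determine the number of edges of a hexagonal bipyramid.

A bipyramid over an n-gon has 2n triangular faces and n + 2 vertices: V = 6 + 2 = 8, E = 3·6 = 18, F = 2·6 = 12.

18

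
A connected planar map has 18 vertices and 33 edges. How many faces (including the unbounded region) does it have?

17

Euler's formula for a connected plane graph: V − E + F = 2, so F = 2 − 18 + 33 = 17.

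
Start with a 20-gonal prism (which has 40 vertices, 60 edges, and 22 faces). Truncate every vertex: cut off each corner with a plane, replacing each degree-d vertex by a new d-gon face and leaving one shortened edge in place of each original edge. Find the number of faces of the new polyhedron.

Truncation replaces each original edge-end by a new vertex, so V′ = 2E = 120.
Each original edge survives, and each old vertex of degree d contributes d new edges; summing degrees gives Σd = 2E, so E′ = E + 2E = 3E = 180.
Each original face survives and each original vertex becomes one new face: F′ = F + V = 62.

62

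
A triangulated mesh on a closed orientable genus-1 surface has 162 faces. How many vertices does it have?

χ = 2 − 2·1 = 0, and every face is a triangle so 3F = 2E.
E = 3·162/2 = 243. Then V = 0 + E − F = 0 + 243 − 162 = 81.

81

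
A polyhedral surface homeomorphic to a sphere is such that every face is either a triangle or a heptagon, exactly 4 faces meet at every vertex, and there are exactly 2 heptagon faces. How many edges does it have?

28

Let x be the number of triangles; then F = 2 + x.
Edge–face incidences: 2E = 7·2 + 3·x = 14 + 3x.
Every vertex has degree 4, so 4V = 2E.
Euler: V − E + F = 2 ⇒ (2E)/4 − E + (2 + x) = 2.
Multiply by 8: 2·(2E) − 4·(2E) + 8·(2 + x) = 16, i.e. 16 + 8x − 2·(14 + 3x) = 16.
Collecting terms: 2x − 12 = 16, so 2x = 28, so x = 14.
Then 2E = 14 + 3·14 = 56, so E = 28, V = 2E/4 = 14, F = 2 + 14 = 16.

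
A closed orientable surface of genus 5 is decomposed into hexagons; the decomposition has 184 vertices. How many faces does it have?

96

χ = 2 − 2·5 = -8, and every face is a hexagon so 6F = 2E.
V − E + F = -8 with E = 6F/2 gives 184 − (6/2 − 1)·F = -8, so F = 96 and E = 288.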